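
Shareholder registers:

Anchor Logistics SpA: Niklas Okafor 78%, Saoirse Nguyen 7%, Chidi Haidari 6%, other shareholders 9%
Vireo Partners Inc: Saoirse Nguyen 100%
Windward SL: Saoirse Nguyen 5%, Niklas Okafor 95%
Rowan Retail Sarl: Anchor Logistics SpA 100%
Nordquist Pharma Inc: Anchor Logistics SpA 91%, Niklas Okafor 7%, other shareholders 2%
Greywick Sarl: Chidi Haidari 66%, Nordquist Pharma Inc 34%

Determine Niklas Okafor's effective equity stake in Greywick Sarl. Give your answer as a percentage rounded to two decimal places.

26.51%

Niklas reaches Greywick along 2 paths.
Via Anchor → Nordquist: 78% × 91% × 34% = 24.1332%.
Via Nordquist: 7% × 34% = 2.38%.
Total: 24.1332% + 2.38% = 26.5132%.
Rounded: 26.51%.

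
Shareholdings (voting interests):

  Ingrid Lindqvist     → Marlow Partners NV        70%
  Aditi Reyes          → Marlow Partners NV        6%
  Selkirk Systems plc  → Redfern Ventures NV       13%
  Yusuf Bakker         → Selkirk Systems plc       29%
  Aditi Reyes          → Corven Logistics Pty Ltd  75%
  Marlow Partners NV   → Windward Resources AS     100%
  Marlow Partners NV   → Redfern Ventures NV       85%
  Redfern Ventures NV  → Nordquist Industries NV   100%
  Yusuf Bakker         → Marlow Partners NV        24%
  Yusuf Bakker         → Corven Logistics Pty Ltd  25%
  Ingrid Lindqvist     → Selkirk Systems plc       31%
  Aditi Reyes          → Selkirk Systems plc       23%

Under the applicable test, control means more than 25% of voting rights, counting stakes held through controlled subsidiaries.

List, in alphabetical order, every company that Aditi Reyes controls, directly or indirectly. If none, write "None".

Corven Logistics Pty Ltd

Aditi holds 75% of Corven, so Aditi controls Corven.
No other company's threshold is met.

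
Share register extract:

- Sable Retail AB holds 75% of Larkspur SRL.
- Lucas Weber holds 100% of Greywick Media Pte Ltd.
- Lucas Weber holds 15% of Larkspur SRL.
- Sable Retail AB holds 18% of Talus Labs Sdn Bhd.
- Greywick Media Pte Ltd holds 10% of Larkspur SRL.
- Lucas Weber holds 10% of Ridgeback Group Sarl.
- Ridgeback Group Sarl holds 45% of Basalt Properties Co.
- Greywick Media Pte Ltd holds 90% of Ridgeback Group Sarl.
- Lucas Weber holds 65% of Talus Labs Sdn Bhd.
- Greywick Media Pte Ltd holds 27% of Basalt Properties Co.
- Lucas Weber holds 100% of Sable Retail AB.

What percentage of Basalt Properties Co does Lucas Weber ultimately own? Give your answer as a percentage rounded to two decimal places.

Lucas reaches Basalt along 3 paths.
Via Greywick: 100% × 27% = 27%.
Via Greywick → Ridgeback: 100% × 90% × 45% = 40.5%.
Via Ridgeback: 10% × 45% = 4.5%.
Total: 27% + 40.5% + 4.5% = 72%.
Rounded: 72.00%.

72.00%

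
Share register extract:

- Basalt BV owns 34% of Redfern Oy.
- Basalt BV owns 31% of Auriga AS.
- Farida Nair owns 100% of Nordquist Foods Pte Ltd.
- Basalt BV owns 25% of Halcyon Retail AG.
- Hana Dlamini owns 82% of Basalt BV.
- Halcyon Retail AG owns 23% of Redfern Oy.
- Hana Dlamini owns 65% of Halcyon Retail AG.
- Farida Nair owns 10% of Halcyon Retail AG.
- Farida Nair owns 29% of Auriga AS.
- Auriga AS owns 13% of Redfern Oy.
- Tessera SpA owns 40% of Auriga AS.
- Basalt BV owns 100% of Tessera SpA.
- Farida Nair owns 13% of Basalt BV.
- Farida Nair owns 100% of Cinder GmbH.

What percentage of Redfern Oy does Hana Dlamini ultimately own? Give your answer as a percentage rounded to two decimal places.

Hana reaches Redfern along 5 paths.
Via Basalt: 82% × 34% = 27.88%.
Via Basalt → Tessera → Auriga: 82% × 100% × 40% × 13% = 4.264%.
Via Basalt → Auriga: 82% × 31% × 13% = 3.3046%.
Via Basalt → Halcyon: 82% × 25% × 23% = 4.715%.
Via Halcyon: 65% × 23% = 14.95%.
Total: 27.88% + 4.264% + 3.3046% + 4.715% + 14.95% = 55.1136%.
Rounded: 55.11%.

55.11%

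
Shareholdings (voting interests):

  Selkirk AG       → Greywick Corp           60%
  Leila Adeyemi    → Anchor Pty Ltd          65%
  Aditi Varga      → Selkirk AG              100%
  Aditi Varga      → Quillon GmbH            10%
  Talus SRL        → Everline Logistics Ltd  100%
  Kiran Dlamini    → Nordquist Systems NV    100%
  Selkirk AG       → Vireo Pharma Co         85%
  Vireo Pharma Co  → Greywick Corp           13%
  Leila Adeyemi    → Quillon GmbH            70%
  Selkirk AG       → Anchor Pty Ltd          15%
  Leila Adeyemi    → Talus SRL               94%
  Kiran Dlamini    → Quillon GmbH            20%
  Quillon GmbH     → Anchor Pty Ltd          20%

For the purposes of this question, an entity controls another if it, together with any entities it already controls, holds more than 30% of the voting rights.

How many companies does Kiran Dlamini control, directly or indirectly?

Kiran holds 100% of Nordquist, so Kiran controls Nordquist.
No other company's threshold is met.
Kiran controls 1 company.

1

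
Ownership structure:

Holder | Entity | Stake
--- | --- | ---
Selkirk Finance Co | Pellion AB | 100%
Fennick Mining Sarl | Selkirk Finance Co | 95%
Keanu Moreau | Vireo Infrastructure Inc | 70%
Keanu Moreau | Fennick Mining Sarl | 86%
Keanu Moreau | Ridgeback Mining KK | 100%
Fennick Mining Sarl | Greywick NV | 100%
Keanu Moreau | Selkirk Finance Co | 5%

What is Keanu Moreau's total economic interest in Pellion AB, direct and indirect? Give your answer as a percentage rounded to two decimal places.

Keanu reaches Pellion along 2 paths.
Via Fennick → Selkirk: 86% × 95% × 100% = 81.7%.
Via Selkirk: 5% × 100% = 5%.
Total: 81.7% + 5% = 86.7%.
Rounded: 86.70%.

86.70%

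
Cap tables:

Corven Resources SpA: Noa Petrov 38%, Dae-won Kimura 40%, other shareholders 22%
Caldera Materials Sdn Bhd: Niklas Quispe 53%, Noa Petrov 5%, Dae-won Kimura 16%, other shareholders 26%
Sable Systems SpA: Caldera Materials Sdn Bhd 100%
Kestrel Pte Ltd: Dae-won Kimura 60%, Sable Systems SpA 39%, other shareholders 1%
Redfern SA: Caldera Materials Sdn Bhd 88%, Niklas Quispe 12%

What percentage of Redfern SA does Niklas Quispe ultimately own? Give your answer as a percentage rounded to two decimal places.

Niklas reaches Redfern along 2 paths.
Via Caldera: 53% × 88% = 46.64%.
Direct stake: 12% = 12%.
Total: 46.64% + 12% = 58.64%.

58.64%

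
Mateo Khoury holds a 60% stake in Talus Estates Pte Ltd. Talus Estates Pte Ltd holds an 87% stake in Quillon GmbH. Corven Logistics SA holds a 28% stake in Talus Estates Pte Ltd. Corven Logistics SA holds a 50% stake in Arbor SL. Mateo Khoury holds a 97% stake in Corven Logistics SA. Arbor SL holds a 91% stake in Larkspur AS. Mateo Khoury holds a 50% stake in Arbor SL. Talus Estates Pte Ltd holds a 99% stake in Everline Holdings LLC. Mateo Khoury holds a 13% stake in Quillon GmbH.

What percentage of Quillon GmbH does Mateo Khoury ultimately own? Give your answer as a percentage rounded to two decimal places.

88.83%

Mateo reaches Quillon along 3 paths.
Direct stake: 13% = 13%.
Via Corven → Talus: 97% × 28% × 87% = 23.6292%.
Via Talus: 60% × 87% = 52.2%.
Total: 13% + 23.6292% + 52.2% = 88.8292%.
Rounded: 88.83%.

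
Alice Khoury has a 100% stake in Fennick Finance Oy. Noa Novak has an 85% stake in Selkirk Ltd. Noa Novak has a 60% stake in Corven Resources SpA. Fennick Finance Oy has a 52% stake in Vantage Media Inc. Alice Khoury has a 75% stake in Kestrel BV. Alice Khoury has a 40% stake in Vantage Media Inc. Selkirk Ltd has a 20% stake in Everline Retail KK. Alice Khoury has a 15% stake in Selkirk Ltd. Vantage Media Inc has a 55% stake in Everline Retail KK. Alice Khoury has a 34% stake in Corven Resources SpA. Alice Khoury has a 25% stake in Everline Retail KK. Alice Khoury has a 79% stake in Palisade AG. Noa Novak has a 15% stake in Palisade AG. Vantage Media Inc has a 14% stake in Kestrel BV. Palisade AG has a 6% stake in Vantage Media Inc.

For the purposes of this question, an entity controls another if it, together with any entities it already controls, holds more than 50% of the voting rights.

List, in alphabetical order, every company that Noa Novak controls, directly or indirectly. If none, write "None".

Corven Resources SpA, Selkirk Ltd

Noa holds 60% of Corven, so Noa controls Corven.
Noa holds 85% of Selkirk, so Noa controls Selkirk.
No other company's threshold is met.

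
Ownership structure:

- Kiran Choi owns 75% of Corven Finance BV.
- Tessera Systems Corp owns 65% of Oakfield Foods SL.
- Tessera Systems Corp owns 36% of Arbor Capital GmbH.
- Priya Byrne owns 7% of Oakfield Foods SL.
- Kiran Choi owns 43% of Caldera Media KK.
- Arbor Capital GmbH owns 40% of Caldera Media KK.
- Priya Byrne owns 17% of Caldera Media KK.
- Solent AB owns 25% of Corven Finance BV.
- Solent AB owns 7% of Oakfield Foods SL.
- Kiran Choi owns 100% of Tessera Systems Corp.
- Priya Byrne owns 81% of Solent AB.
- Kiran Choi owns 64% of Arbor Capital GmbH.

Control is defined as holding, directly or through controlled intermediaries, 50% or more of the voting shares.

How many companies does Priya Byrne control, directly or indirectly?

1

Priya holds 81% of Solent, so Priya controls Solent.
No other company's threshold is met.
Priya controls 1 company.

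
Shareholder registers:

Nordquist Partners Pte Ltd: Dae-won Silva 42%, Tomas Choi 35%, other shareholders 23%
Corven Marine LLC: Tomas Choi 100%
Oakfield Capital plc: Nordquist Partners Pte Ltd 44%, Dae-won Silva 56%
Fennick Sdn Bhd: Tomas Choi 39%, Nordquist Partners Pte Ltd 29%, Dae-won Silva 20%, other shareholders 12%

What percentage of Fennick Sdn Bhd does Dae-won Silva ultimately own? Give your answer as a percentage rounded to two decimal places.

32.18%

Dae-won reaches Fennick along 2 paths.
Via Nordquist: 42% × 29% = 12.18%.
Direct stake: 20% = 20%.
Total: 12.18% + 20% = 32.18%.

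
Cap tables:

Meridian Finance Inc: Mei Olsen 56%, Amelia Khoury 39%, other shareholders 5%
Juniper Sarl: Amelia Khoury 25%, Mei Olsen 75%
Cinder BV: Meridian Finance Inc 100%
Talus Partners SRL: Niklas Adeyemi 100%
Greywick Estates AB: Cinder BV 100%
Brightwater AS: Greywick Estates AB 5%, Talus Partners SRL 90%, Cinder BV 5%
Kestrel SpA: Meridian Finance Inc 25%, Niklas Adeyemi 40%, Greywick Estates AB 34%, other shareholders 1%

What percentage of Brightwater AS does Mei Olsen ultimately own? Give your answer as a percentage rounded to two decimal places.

Mei reaches Brightwater along 2 paths.
Via Meridian → Cinder → Greywick: 56% × 100% × 100% × 5% = 2.8%.
Via Meridian → Cinder: 56% × 100% × 5% = 2.8%.
Total: 2.8% + 2.8% = 5.6%.
Rounded: 5.60%.

5.60%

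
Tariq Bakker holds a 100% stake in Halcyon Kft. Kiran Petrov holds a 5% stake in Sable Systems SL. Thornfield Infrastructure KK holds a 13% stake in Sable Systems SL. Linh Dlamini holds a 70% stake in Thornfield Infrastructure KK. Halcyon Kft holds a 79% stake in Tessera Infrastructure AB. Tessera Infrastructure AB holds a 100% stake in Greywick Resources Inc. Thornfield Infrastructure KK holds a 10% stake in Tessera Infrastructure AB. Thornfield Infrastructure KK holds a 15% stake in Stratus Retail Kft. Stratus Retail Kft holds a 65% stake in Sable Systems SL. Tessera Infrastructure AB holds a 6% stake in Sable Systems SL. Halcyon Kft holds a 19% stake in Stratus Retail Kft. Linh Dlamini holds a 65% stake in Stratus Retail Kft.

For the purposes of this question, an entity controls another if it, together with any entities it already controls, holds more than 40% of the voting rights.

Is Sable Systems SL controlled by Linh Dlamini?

Linh holds 70% of Thornfield, so Linh controls Thornfield.
Thornfield and Linh together hold 15% + 65% = 80% of Stratus, so Linh controls Stratus.
Stratus and Thornfield together hold 65% + 13% = 78% of Sable, so Linh controls Sable.

Yes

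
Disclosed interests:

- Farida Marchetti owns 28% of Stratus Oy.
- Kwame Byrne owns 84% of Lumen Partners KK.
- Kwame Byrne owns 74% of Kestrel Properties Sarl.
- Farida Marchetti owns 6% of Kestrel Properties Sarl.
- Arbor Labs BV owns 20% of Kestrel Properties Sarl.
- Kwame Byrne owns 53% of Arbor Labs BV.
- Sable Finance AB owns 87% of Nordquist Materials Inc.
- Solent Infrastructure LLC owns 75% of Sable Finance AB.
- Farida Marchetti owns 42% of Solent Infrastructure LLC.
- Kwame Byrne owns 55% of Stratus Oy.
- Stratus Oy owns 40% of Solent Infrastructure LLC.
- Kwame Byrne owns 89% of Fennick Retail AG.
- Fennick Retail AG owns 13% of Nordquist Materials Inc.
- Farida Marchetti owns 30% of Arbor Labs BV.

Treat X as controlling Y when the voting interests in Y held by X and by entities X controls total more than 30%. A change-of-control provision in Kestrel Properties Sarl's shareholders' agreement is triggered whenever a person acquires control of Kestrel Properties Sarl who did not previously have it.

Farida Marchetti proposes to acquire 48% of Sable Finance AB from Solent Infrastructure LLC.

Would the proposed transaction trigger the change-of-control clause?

The purchase adds only to Farida's holdings (Solent's stake shrinks), so Farida is the only person who could newly come to control Kestrel.
Farida holds 42% of Solent, so Farida controls Solent.
Solent holds 75% of Sable, so Farida controls Sable.
Sable holds 87% of Nordquist, so Farida controls Nordquist.
In Kestrel, Farida's side holds only 6%, not > 30%.
So before the transaction, Farida does not control Kestrel.
After the purchase, Farida holds 48% of Sable directly, and Solent's stake falls to 27%.
Solent and Farida together hold 27% + 48% = 75% of Sable, so Farida controls Sable.
After the transaction, Farida's side holds 6% of Kestrel, not > 30%, so Farida still does not control Kestrel.
No new person acquires control, so the clause is not triggered.

No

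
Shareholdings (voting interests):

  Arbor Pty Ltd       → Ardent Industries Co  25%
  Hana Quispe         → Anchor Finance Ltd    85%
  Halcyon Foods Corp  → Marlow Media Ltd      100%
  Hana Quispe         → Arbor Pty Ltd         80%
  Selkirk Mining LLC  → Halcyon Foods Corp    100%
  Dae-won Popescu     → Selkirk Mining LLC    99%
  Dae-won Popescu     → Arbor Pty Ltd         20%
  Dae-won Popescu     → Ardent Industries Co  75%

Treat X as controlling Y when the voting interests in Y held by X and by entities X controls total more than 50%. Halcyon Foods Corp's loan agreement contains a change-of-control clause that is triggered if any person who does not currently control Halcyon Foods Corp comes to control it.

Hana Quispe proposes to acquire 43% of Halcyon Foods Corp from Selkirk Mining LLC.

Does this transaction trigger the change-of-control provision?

The purchase adds only to Hana's holdings (Selkirk's stake shrinks), so Hana is the only person who could newly come to control Halcyon.
Hana holds 85% of Anchor, so Hana controls Anchor.
Hana holds 80% of Arbor, so Hana controls Arbor.
Neither Hana nor any entity Hana controls holds any voting interest in Halcyon.
So before the transaction, Hana does not control Halcyon.
After the purchase, Hana holds 43% of Halcyon directly, and Selkirk's stake falls to 57%.
After the transaction, Hana's side holds 43% of Halcyon, not > 50%, so Hana still does not control Halcyon.
No new person acquires control, so the clause is not triggered.

No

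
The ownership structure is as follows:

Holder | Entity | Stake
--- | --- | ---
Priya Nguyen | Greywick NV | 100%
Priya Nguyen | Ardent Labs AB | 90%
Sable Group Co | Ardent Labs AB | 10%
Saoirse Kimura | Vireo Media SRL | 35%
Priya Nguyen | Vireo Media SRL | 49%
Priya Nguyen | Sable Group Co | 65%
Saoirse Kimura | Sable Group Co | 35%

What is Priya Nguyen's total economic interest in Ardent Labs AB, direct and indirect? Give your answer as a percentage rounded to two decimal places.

Priya reaches Ardent along 2 paths.
Via Sable: 65% × 10% = 6.5%.
Direct stake: 90% = 90%.
Total: 6.5% + 90% = 96.5%.
Rounded: 96.50%.

96.50%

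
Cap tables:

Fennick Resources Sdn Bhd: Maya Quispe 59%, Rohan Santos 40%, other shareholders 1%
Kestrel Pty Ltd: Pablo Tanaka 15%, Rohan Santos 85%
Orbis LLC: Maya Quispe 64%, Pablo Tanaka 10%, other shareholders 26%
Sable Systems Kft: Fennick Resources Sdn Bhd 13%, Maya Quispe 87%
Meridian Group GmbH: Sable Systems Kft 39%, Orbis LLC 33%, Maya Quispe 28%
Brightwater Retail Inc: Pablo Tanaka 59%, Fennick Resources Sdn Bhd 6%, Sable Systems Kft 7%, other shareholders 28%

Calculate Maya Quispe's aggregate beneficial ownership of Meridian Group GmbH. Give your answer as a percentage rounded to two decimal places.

Maya reaches Meridian along 4 paths.
Via Fennick → Sable: 59% × 13% × 39% = 2.9913%.
Via Sable: 87% × 39% = 33.93%.
Via Orbis: 64% × 33% = 21.12%.
Direct stake: 28% = 28%.
Total: 2.9913% + 33.93% + 21.12% + 28% = 86.0413%.
Rounded: 86.04%.

86.04%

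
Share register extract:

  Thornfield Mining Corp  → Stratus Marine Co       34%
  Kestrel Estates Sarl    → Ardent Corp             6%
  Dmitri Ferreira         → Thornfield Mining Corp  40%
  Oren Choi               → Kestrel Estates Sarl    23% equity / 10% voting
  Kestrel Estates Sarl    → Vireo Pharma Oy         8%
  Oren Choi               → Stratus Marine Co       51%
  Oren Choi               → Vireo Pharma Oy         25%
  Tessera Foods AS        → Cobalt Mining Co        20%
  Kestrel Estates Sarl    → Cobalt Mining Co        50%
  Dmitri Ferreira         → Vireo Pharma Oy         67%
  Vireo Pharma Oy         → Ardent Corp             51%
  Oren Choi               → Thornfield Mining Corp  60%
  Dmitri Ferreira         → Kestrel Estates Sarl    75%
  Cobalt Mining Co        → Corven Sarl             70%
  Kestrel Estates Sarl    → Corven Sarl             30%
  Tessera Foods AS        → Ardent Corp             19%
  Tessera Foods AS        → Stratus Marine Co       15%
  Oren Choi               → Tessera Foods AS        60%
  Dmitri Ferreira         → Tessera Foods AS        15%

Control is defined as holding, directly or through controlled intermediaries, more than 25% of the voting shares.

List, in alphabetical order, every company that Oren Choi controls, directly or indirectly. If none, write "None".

Stratus Marine Co, Tessera Foods AS, Thornfield Mining Corp

Oren holds 60% of Tessera, so Oren controls Tessera.
Oren holds 60% of Thornfield, so Oren controls Thornfield.
Tessera and Thornfield and Oren together hold 15% + 34% + 51% = 100% of Stratus, so Oren controls Stratus.
No other company's threshold is met.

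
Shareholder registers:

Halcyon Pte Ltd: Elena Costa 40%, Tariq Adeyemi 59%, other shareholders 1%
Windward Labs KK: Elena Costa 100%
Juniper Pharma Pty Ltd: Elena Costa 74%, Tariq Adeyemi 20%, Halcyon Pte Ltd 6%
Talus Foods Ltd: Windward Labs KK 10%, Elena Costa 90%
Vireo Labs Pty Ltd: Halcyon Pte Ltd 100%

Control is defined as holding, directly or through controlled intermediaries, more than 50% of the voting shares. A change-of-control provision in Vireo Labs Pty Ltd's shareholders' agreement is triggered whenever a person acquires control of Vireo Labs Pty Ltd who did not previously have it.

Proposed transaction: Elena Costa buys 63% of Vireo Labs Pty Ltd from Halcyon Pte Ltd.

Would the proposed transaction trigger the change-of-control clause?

The purchase adds only to Elena's holdings (Halcyon's stake shrinks), so Elena is the only person who could newly come to control Vireo.
Elena holds 100% of Windward, so Elena controls Windward.
Elena holds 74% of Juniper, so Elena controls Juniper.
Windward and Elena together hold 10% + 90% = 100% of Talus, so Elena controls Talus.
Neither Elena nor any entity Elena controls holds any voting interest in Vireo.
So before the transaction, Elena does not control Vireo.
After the purchase, Elena holds 63% of Vireo directly, and Halcyon's stake falls to 37%.
Elena holds 63% of Vireo, so Elena controls Vireo.
Elena did not control Vireo before and does after, so the clause is triggered.

Yes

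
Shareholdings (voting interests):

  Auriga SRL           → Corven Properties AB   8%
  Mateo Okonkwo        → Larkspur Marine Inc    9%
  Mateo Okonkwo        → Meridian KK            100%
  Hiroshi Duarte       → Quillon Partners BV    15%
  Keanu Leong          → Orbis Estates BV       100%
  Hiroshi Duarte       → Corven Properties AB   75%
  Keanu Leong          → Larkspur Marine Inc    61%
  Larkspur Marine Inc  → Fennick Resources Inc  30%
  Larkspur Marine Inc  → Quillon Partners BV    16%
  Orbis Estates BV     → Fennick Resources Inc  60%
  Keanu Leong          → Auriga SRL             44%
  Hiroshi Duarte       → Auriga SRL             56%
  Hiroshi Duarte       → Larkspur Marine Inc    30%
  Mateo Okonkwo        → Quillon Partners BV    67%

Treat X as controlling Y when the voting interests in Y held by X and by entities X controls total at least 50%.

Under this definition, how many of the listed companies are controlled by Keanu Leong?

3

Keanu holds 61% of Larkspur, so Keanu controls Larkspur.
Keanu holds 100% of Orbis, so Keanu controls Orbis.
Orbis and Larkspur together hold 60% + 30% = 90% of Fennick, so Keanu controls Fennick.
No other company's threshold is met.
Keanu controls 3 companies.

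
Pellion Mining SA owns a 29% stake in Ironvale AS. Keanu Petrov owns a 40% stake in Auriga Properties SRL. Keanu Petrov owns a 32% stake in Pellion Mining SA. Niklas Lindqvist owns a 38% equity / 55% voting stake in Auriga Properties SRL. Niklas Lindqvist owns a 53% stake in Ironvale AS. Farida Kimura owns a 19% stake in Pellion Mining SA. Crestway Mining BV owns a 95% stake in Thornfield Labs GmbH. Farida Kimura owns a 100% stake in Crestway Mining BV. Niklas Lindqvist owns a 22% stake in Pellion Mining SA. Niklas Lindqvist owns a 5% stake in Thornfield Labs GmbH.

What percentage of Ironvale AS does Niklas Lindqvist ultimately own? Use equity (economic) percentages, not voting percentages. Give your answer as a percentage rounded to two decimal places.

Niklas reaches Ironvale along 2 paths.
Direct stake: 53% = 53%.
Via Pellion: 22% × 29% = 6.38%.
Total: 53% + 6.38% = 59.38%.

59.38%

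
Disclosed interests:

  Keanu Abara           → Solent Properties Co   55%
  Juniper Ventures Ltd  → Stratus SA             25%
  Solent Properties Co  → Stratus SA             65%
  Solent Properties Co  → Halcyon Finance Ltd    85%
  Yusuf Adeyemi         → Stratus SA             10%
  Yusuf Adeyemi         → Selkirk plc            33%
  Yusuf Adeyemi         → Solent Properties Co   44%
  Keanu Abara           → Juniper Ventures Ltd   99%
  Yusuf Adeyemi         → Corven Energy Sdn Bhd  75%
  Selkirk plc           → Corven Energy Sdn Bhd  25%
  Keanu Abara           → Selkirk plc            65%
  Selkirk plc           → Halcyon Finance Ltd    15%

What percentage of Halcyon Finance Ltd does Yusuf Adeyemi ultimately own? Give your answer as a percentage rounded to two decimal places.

42.35%

Yusuf reaches Halcyon along 2 paths.
Via Selkirk: 33% × 15% = 4.95%.
Via Solent: 44% × 85% = 37.4%.
Total: 4.95% + 37.4% = 42.35%.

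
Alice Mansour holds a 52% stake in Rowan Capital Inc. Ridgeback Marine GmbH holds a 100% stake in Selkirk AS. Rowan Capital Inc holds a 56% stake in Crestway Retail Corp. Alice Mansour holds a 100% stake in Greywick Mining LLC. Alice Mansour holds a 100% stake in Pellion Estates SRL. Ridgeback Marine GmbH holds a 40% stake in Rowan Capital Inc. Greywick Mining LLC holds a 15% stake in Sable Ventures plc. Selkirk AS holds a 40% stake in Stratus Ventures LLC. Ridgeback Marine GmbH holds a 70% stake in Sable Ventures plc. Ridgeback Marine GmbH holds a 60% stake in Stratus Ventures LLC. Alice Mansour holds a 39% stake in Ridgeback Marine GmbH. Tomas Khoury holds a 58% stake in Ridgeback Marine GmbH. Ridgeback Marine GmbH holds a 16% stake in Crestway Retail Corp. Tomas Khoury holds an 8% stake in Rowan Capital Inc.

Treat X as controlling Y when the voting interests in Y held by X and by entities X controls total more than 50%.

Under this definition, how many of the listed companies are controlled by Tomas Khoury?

4

Tomas holds 58% of Ridgeback, so Tomas controls Ridgeback.
Ridgeback holds 100% of Selkirk, so Tomas controls Selkirk.
Ridgeback holds 70% of Sable, so Tomas controls Sable.
Selkirk and Ridgeback together hold 40% + 60% = 100% of Stratus, so Tomas controls Stratus.
No other company's threshold is met.
Tomas controls 4 companies.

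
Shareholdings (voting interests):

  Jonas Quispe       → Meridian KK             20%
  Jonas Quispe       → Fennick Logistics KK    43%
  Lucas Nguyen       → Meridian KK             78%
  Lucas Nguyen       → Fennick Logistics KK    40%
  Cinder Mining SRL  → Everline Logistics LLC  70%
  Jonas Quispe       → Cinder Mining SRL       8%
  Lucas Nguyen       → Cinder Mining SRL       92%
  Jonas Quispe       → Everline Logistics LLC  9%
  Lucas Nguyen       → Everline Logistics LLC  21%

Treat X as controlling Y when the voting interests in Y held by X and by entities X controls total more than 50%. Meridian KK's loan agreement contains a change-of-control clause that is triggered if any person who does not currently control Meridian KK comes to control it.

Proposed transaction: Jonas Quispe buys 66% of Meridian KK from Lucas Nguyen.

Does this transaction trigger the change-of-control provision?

Yes

The purchase adds only to Jonas's holdings (Lucas's stake shrinks), so Jonas is the only person who could newly come to control Meridian.
Jonas's largest direct stake is 43% in Fennick, which does not meet the threshold, so Jonas controls no company.
In Meridian, Jonas's side holds only 20%, not > 50%.
So before the transaction, Jonas does not control Meridian.
After the purchase, Jonas's direct stake in Meridian rises to 20% + 66% = 86%, and Lucas's stake falls to 12%.
Jonas holds 86% of Meridian, so Jonas controls Meridian.
Jonas did not control Meridian before and does after, so the clause is triggered.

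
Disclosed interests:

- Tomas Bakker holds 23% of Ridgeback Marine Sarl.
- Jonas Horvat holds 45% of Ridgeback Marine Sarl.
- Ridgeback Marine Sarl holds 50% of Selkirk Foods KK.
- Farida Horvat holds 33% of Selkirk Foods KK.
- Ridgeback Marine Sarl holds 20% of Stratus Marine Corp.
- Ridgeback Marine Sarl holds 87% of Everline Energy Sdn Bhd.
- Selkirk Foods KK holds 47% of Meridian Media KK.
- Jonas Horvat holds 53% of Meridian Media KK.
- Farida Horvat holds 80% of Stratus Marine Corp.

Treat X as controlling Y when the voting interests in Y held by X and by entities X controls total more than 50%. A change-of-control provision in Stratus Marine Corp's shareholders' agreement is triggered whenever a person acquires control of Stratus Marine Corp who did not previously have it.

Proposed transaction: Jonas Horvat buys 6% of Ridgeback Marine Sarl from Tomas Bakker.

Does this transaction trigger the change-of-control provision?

No

The purchase adds only to Jonas's holdings (Tomas's stake shrinks), so Jonas is the only person who could newly come to control Stratus.
Jonas holds 53% of Meridian, so Jonas controls Meridian.
Neither Jonas nor any entity Jonas controls holds any voting interest in Stratus.
So before the transaction, Jonas does not control Stratus.
After the purchase, Jonas's direct stake in Ridgeback rises to 45% + 6% = 51%, and Tomas's stake falls to 17%.
Jonas holds 51% of Ridgeback, so Jonas controls Ridgeback.
Ridgeback holds 87% of Everline, so Jonas controls Everline.
After the transaction, Jonas's side holds 20% of Stratus, not > 50%, so Jonas still does not control Stratus.
No new person acquires control, so the clause is not triggered.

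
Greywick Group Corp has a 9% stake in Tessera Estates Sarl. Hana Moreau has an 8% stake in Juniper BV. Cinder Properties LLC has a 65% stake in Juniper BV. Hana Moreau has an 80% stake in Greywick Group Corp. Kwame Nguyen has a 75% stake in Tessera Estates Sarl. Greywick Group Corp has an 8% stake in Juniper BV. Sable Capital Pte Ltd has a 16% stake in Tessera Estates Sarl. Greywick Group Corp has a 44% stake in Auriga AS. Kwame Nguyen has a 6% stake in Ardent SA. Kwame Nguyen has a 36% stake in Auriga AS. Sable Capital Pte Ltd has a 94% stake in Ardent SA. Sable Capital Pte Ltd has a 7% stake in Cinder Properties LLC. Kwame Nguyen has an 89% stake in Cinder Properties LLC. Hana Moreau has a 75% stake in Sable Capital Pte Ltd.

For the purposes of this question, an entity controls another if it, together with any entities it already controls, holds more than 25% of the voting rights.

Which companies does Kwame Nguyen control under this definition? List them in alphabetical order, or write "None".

Auriga AS, Cinder Properties LLC, Juniper BV, Tessera Estates Sarl

Kwame holds 89% of Cinder, so Kwame controls Cinder.
Kwame holds 36% of Auriga, so Kwame controls Auriga.
Kwame holds 75% of Tessera, so Kwame controls Tessera.
Cinder holds 65% of Juniper, so Kwame controls Juniper.
No other company's threshold is met.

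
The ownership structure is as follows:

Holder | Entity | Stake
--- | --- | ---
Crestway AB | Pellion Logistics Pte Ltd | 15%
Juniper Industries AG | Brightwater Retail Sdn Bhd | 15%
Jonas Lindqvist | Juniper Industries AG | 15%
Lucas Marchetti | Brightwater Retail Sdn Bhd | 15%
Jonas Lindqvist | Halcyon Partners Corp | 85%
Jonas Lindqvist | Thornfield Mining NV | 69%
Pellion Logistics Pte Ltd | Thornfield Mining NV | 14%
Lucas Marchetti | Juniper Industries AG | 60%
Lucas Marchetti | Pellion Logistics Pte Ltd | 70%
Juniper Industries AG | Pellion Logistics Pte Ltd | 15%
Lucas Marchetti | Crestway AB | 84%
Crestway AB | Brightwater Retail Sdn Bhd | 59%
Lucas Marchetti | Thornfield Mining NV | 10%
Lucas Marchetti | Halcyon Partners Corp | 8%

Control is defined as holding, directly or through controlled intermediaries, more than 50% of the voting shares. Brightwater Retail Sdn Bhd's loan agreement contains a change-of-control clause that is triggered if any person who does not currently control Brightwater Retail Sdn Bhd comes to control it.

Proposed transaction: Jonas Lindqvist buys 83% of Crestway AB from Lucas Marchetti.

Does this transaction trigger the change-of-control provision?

Yes

The purchase adds only to Jonas's holdings (Lucas's stake shrinks), so Jonas is the only person who could newly come to control Brightwater.
Jonas holds 85% of Halcyon, so Jonas controls Halcyon.
Jonas holds 69% of Thornfield, so Jonas controls Thornfield.
Neither Jonas nor any entity Jonas controls holds any voting interest in Brightwater.
So before the transaction, Jonas does not control Brightwater.
After the purchase, Jonas holds 83% of Crestway directly, and Lucas's stake falls to 1%.
Jonas holds 83% of Crestway, so Jonas controls Crestway.
Crestway holds 59% of Brightwater, so Jonas controls Brightwater.
Jonas did not control Brightwater before and does after, so the clause is triggered.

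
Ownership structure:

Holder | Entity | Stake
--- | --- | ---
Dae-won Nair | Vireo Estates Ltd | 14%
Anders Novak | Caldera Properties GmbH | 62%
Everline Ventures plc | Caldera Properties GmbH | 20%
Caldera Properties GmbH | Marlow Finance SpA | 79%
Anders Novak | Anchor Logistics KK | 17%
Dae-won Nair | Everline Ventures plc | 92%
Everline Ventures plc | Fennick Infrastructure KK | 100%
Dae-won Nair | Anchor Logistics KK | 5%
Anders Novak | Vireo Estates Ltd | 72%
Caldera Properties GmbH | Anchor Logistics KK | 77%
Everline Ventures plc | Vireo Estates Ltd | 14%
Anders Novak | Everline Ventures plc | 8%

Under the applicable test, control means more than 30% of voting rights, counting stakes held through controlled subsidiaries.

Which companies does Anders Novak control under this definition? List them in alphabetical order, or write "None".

Anchor Logistics KK, Caldera Properties GmbH, Marlow Finance SpA, Vireo Estates Ltd

Anders holds 62% of Caldera, so Anders controls Caldera.
Anders holds 72% of Vireo, so Anders controls Vireo.
Anders and Caldera together hold 17% + 77% = 94% of Anchor, so Anders controls Anchor.
Caldera holds 79% of Marlow, so Anders controls Marlow.
No other company's threshold is met.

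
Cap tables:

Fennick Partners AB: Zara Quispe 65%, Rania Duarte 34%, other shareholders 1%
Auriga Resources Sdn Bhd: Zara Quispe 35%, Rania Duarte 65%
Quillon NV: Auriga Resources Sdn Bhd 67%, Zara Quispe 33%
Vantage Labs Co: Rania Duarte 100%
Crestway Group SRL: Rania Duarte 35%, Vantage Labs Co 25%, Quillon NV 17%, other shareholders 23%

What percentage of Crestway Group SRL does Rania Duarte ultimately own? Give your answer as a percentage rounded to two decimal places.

Rania reaches Crestway along 3 paths.
Direct stake: 35% = 35%.
Via Vantage: 100% × 25% = 25%.
Via Auriga → Quillon: 65% × 67% × 17% = 7.4035%.
Total: 35% + 25% + 7.4035% = 67.4035%.
Rounded: 67.40%.

67.40%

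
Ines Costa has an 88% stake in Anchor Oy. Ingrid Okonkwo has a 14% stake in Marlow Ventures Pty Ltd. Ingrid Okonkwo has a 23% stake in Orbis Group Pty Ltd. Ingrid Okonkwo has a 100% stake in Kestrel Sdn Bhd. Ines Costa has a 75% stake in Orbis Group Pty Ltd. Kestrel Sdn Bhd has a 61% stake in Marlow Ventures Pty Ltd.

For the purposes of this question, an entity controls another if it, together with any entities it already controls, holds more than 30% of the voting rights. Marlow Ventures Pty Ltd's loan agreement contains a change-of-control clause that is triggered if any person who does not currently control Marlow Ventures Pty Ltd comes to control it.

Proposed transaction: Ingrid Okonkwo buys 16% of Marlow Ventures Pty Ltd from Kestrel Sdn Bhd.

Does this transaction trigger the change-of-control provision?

No

The purchase adds only to Ingrid's holdings (Kestrel's stake shrinks), so Ingrid is the only person who could newly come to control Marlow.
Ingrid holds 100% of Kestrel, so Ingrid controls Kestrel.
Kestrel and Ingrid together hold 61% + 14% = 75% of Marlow, so Ingrid controls Marlow.
So Ingrid already controls Marlow before the transaction.
After the purchase, Ingrid's direct stake in Marlow rises to 14% + 16% = 30%, and Kestrel's stake falls to 45%.
Ingrid controlled Marlow already, so this is not a new person acquiring control; every other person's position is unchanged or reduced.
No new person acquires control, so the clause is not triggered.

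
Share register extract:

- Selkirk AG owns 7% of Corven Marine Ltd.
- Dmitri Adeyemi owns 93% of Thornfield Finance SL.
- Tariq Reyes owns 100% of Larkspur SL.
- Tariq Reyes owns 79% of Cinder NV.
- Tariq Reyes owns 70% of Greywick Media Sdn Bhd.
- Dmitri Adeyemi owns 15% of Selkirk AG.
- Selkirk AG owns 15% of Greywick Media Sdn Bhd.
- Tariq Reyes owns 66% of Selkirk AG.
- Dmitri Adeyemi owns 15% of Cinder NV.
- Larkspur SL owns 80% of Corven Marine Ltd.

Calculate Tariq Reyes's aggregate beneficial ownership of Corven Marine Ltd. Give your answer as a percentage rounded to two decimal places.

Tariq reaches Corven along 2 paths.
Via Selkirk: 66% × 7% = 4.62%.
Via Larkspur: 100% × 80% = 80%.
Total: 4.62% + 80% = 84.62%.

84.62%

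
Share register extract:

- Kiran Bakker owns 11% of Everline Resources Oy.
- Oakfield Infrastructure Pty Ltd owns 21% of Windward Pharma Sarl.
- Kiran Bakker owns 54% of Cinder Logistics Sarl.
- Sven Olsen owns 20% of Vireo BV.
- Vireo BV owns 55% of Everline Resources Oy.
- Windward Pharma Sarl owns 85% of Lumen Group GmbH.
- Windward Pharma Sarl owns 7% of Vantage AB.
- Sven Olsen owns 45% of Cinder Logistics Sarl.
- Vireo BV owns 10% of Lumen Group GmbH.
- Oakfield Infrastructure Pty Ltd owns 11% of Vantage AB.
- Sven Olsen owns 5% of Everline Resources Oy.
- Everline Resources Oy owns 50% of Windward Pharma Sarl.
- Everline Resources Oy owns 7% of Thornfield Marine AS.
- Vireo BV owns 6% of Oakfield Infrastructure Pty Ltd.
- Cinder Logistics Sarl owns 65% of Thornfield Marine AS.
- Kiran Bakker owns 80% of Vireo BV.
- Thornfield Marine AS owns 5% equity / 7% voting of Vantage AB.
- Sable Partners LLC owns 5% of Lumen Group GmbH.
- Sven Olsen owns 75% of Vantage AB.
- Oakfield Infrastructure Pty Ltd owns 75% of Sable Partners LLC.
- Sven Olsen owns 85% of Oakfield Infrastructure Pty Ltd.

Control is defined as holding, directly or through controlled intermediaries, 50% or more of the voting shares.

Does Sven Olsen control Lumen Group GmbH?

No

Sven holds 85% of Oakfield, so Sven controls Oakfield.
Oakfield holds 75% of Sable, so Sven controls Sable.
Oakfield and Sven together hold 11% + 75% = 86% of Vantage, so Sven controls Vantage.
In Lumen, Sven's side holds only 5%, not ≥ 50%.
So Sven does not control Lumen.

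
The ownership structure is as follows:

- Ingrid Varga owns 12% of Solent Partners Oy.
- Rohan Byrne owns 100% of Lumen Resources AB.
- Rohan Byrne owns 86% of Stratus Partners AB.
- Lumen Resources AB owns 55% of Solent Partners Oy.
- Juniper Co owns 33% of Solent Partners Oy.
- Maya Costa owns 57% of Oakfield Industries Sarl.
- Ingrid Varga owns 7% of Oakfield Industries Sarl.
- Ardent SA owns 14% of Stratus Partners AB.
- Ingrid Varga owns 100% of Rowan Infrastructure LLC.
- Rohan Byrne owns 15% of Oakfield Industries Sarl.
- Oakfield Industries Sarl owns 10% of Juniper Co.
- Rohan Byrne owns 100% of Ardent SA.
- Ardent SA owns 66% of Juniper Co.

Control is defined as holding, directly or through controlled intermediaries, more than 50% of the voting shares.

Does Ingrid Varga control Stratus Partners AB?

No

Ingrid holds 100% of Rowan, so Ingrid controls Rowan.
Neither Ingrid nor any entity Ingrid controls holds any voting interest in Stratus.
So Ingrid does not control Stratus.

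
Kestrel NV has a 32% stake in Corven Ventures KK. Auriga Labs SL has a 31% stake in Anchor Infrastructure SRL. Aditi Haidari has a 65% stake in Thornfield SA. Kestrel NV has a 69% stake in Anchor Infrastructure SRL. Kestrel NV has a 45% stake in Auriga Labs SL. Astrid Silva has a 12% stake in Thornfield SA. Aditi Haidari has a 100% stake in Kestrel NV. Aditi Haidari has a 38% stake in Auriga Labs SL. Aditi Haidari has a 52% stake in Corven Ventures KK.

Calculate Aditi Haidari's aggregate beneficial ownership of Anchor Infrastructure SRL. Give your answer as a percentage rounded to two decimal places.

94.73%

Aditi reaches Anchor along 3 paths.
Via Kestrel: 100% × 69% = 69%.
Via Kestrel → Auriga: 100% × 45% × 31% = 13.95%.
Via Auriga: 38% × 31% = 11.78%.
Total: 69% + 13.95% + 11.78% = 94.73%.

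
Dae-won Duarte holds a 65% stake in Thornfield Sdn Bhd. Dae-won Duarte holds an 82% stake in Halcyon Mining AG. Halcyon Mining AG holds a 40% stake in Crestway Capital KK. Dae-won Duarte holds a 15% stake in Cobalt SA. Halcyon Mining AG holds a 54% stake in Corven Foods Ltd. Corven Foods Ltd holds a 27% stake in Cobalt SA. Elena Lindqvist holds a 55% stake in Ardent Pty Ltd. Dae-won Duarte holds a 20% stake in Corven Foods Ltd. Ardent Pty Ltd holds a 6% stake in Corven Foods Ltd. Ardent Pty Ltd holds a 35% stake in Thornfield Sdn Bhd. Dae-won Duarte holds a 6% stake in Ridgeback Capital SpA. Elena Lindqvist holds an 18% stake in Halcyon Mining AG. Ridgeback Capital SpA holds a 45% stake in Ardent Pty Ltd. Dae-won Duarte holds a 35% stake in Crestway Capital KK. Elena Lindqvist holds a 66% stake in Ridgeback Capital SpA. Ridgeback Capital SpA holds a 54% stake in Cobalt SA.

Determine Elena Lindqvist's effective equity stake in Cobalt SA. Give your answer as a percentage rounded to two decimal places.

39.64%

Elena reaches Cobalt along 4 paths.
Via Ridgeback: 66% × 54% = 35.64%.
Via Halcyon → Corven: 18% × 54% × 27% = 2.6244%.
Via Ridgeback → Ardent → Corven: 66% × 45% × 6% × 27% = 0.48114%.
Via Ardent → Corven: 55% × 6% × 27% = 0.891%.
Total: 35.64% + 2.6244% + 0.48114% + 0.891% = 39.63654%.
Rounded: 39.64%.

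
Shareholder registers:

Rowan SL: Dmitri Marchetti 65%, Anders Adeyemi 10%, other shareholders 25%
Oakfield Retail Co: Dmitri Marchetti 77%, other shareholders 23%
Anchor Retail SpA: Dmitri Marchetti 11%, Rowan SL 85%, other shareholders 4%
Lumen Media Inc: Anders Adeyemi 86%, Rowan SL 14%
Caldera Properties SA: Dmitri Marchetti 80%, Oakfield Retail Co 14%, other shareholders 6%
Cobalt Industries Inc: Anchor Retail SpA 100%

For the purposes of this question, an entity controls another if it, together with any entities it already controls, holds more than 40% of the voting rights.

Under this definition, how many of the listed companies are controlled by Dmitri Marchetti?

Dmitri holds 65% of Rowan, so Dmitri controls Rowan.
Dmitri holds 77% of Oakfield, so Dmitri controls Oakfield.
Dmitri and Rowan together hold 11% + 85% = 96% of Anchor, so Dmitri controls Anchor.
Dmitri and Oakfield together hold 80% + 14% = 94% of Caldera, so Dmitri controls Caldera.
Anchor holds 100% of Cobalt, so Dmitri controls Cobalt.
No other company's threshold is met.
Dmitri controls 5 companies.

5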